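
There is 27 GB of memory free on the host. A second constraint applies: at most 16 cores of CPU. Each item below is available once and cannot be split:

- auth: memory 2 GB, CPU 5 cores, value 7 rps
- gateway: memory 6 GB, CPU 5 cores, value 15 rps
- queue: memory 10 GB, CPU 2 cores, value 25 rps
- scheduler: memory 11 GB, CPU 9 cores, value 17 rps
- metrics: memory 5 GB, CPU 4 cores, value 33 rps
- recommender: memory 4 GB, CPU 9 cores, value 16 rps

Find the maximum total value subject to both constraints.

Feasible sets respecting both limits:
- auth+gateway+queue+metrics: memory 23, CPU 16, value 80
- queue+scheduler+metrics: memory 26, CPU 15, value 75
- queue+metrics+recommender: memory 19, CPU 15, value 74
Best: 80 rps.

80 rps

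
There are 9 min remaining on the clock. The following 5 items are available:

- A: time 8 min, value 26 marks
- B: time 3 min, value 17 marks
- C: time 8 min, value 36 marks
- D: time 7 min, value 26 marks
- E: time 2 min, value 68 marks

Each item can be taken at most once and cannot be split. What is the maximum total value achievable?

This is a 0/1 knapsack; check combinations near the capacity.
- D+E: time 7+2=9, value 26+68=94
- B+E: time 3+2=5, value 17+68=85
- E: time 2, value 68
- C: time 8, value 36
Best: 94 marks.

94 marks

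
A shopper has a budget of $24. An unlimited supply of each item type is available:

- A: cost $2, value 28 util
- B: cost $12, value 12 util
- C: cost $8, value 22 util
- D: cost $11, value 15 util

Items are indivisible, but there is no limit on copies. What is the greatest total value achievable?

Best value-per-unit is A at 28/2, and filling with it alone uses cost 12×2=24. No mix of the others beats 12×28 = 336.

336 util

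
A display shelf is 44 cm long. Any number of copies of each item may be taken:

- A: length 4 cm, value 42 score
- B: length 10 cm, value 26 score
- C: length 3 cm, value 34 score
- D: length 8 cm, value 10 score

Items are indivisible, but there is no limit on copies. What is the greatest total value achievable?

492 score

Best value-per-unit is C at 34/3; filling with it alone gives 14×34 = 476.
Optimal mix: 2×A + 12×C → length 44, value 492.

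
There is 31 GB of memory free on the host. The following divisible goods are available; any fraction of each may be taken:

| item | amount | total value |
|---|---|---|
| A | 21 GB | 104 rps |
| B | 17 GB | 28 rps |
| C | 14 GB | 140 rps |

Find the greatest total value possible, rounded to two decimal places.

Take in order of value per unit:
- C (140/14 per unit): all 14 → value 140, running total 140.00
- A (104/21 per unit): 17 of 21 → value 17×104/21 = 84.1905, running total 224.19
Total 224.19.

224.19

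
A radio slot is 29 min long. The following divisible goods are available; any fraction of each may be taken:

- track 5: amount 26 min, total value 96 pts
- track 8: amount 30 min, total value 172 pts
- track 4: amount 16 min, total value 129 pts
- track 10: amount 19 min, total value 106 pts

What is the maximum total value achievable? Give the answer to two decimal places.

203.53

Take in order of value per unit:
- track 4 (129/16 per unit): all 16 → value 129, running total 129.00
- track 8 (172/30 per unit): 13 of 30 → value 13×172/30 = 74.5333, running total 203.53
Total 203.53.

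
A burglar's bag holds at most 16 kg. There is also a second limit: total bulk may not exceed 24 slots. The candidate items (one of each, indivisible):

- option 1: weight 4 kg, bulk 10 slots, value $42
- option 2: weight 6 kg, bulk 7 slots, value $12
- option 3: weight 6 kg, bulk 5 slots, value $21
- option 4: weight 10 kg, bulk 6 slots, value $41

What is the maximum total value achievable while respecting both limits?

$83

Feasible sets respecting both limits:
- option 1+option 4: weight 14, bulk 16, value 83
- option 1+option 2+option 3: weight 16, bulk 22, value 75
- option 1+option 3: weight 10, bulk 15, value 63
- option 3+option 4: weight 16, bulk 11, value 62
Best: $83.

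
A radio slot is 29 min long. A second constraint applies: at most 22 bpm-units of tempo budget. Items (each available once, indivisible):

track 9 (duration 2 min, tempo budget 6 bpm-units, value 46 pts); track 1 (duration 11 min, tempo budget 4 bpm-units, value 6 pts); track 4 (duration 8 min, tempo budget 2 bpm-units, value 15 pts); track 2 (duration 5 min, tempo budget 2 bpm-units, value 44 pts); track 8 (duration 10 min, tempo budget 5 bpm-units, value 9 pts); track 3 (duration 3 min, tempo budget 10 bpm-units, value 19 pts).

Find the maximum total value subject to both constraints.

124 pts

Feasible sets respecting both limits:
- track 9+track 4+track 2+track 3: duration 18, tempo budget 20, value 124
- track 9+track 1+track 2+track 3: duration 21, tempo budget 22, value 115
- track 9+track 4+track 2+track 8: duration 25, tempo budget 15, value 114
Best: 124 pts.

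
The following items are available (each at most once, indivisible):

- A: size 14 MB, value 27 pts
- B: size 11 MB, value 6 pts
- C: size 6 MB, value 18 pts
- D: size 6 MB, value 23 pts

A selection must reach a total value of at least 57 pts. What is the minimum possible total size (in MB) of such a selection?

Subsets with value ≥ 57, sorted by total size:
- A+C+D: size 26, value 68
- A+B+C+D: size 37, value 74
Minimum size: 26 MB.

26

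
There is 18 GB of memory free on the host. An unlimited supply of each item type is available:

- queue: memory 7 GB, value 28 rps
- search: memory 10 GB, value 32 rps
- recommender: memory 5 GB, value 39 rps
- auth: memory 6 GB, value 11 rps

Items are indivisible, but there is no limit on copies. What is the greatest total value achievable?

117 rps

Best value-per-unit is recommender at 39/5, and filling with it alone uses memory 3×5=15. No mix of the others beats 3×39 = 117.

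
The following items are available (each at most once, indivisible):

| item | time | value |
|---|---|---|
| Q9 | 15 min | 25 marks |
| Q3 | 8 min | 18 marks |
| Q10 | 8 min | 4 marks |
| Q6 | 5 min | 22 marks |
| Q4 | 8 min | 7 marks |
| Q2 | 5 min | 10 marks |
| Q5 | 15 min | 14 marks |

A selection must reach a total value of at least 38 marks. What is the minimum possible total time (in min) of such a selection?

13

Subsets with value ≥ 38, sorted by total time:
- Q3+Q6: time 13, value 40
- Q3+Q6+Q2: time 18, value 50
- Q6+Q4+Q2: time 18, value 39
- Q9+Q6: time 20, value 47
Minimum time: 13 min.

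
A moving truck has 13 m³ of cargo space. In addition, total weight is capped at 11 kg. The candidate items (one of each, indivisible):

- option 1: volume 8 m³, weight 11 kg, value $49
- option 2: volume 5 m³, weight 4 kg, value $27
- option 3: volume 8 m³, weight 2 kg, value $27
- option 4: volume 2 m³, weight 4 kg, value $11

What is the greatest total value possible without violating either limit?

Feasible sets respecting both limits:
- option 2+option 3: volume 13, weight 6, value 54
- option 1: volume 8, weight 11, value 49
- option 2+option 4: volume 7, weight 8, value 38
Best: $54.

$54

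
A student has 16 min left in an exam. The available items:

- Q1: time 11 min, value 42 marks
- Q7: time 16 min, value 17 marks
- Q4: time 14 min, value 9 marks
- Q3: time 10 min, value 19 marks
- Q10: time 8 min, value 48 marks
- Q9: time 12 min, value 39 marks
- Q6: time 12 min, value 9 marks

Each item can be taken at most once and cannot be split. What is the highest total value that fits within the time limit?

48 marks

Check high-value combinations within 16 min:
- Q10: time 8, value 48
- Q1: time 11, value 42
- Q9: time 12, value 39
- Q3: time 10, value 19
- Q7: time 16, value 17
Best: 48 marks.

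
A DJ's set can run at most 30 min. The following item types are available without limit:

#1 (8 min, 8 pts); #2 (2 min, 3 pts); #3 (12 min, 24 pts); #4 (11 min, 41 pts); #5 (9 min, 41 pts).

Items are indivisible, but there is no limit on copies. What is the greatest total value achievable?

Best value-per-unit is #5 at 41/9; filling with it alone gives 3×41 = 123.
Optimal mix: 1×#2 + 3×#5 → duration 29, value 126.

126 pts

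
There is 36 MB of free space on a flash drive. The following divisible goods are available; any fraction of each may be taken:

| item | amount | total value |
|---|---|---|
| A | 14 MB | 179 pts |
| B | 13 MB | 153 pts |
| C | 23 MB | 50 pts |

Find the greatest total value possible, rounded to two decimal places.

351.57

Take in order of value per unit:
- A (179/14 per unit): all 14 → value 179, running total 179.00
- B (153/13 per unit): all 13 → value 153, running total 332.00
- C (50/23 per unit): 9 of 23 → value 9×50/23 = 19.5652, running total 351.57
Total 351.57.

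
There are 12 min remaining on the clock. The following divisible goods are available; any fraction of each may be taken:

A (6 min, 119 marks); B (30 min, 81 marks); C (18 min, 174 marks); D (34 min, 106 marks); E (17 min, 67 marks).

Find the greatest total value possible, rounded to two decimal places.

Take in order of value per unit:
- A (119/6 per unit): all 6 → value 119, running total 119.00
- C (174/18 per unit): 6 of 18 → value 6×174/18 = 58.0000, running total 177.00
Total 177.00.

177.00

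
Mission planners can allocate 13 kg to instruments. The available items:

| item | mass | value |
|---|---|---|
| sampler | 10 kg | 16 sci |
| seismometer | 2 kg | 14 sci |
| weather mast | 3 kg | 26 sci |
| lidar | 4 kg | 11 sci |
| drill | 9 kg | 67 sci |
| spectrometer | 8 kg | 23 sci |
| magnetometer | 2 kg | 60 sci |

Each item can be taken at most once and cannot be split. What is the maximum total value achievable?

141 sci

Check high-value combinations within 13 kg:
- seismometer+drill+magnetometer: mass 2+9+2=13, value 14+67+60=141
- drill+magnetometer: mass 9+2=11, value 67+60=127
- seismometer+weather mast+lidar+magnetometer: mass 2+3+4+2=11, value 14+26+11+60=111
- weather mast+spectrometer+magnetometer: mass 3+8+2=13, value 26+23+60=109
- seismometer+weather mast+magnetometer: mass 2+3+2=7, value 14+26+60=100
Best: 141 sci.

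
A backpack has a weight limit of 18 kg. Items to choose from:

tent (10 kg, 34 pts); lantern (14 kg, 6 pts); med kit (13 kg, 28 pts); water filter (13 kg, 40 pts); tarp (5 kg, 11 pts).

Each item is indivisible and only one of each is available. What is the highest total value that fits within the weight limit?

This is a 0/1 knapsack; check combinations near the capacity.
- water filter+tarp: weight 13+5=18, value 40+11=51
- tent+tarp: weight 10+5=15, value 34+11=45
- water filter: weight 13, value 40
- med kit+tarp: weight 13+5=18, value 28+11=39
- tent: weight 10, value 34
Best: 51 pts.

51 pts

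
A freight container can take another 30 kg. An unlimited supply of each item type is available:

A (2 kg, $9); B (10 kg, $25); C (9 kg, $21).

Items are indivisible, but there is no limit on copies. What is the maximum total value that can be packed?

Best value-per-unit is A at 9/2, and filling with it alone uses weight 15×2=30. No mix of the others beats 15×9 = 135.

$135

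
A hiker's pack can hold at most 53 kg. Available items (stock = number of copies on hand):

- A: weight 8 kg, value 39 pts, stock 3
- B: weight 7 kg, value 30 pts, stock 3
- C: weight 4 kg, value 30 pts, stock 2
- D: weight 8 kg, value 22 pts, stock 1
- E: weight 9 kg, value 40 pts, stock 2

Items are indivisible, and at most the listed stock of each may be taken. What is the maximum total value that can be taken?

Best selections within weight 53 and stock limits:
- 3×A + 3×B + 2×C: weight 53, value 267
- 3×A + 2×C + 2×E: weight 50, value 257
- 3×A + 1×B + 1×C + 2×E: weight 53, value 257
Best: 267 pts.

267 pts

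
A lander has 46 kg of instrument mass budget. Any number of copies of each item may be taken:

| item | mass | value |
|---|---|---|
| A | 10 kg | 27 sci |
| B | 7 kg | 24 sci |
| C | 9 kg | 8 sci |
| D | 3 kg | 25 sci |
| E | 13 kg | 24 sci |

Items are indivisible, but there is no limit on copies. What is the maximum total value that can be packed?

375 sci

Best value-per-unit is D at 25/3, and filling with it alone uses mass 15×3=45. No mix of the others beats 15×25 = 375.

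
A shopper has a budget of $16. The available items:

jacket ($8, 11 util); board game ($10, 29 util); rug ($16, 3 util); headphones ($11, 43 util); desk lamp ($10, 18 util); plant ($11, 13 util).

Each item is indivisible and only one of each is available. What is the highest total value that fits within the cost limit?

This is a 0/1 knapsack; check combinations near the capacity.
- headphones: cost 11, value 43
- board game: cost 10, value 29
- desk lamp: cost 10, value 18
Best: 43 util.

43 util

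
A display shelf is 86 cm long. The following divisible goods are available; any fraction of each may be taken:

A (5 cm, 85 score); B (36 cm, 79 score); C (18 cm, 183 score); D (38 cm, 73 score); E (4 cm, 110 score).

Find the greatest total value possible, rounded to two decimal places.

Take in order of value per unit:
- E (110/4 per unit): all 4 → value 110, running total 110.00
- A (85/5 per unit): all 5 → value 85, running total 195.00
- C (183/18 per unit): all 18 → value 183, running total 378.00
- B (79/36 per unit): all 36 → value 79, running total 457.00
- D (73/38 per unit): 23 of 38 → value 23×73/38 = 44.1842, running total 501.18
Total 501.18.

501.18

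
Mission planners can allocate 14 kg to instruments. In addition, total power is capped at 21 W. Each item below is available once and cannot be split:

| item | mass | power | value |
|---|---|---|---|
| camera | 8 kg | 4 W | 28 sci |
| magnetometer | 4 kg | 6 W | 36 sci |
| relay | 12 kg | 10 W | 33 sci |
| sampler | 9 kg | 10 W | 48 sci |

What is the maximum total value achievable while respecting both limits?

Feasible sets respecting both limits:
- magnetometer+sampler: mass 13, power 16, value 84
- camera+magnetometer: mass 12, power 10, value 64
- sampler: mass 9, power 10, value 48
Best: 84 sci.

84 sci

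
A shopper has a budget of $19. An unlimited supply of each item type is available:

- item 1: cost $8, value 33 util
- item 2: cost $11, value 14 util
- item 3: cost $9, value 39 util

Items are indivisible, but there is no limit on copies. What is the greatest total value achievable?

Best value-per-unit is item 3 at 39/9, and filling with it alone uses cost 2×9=18. No mix of the others beats 2×39 = 78.

78 util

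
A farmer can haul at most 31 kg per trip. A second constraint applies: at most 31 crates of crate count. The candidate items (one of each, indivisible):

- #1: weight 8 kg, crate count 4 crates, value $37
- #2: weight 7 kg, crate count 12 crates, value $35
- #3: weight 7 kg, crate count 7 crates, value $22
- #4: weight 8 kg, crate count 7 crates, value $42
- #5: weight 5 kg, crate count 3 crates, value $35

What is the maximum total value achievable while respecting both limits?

$149

Feasible sets respecting both limits:
- #1+#2+#4+#5: weight 28, crate count 26, value 149
- #1+#2+#3+#4: weight 30, crate count 30, value 136
- #1+#3+#4+#5: weight 28, crate count 21, value 136
Best: $149.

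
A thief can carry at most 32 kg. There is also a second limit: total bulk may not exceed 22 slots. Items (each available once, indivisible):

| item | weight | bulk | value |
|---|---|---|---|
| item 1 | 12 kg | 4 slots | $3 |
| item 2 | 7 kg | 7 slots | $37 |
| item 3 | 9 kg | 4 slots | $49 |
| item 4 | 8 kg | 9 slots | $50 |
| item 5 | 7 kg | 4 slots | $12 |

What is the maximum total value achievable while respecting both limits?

$136

Feasible sets respecting both limits:
- item 2+item 3+item 4: weight 24, bulk 20, value 136
- item 3+item 4+item 5: weight 24, bulk 17, value 111
- item 1+item 3+item 4: weight 29, bulk 17, value 102
- item 3+item 4: weight 17, bulk 13, value 99
Best: $136.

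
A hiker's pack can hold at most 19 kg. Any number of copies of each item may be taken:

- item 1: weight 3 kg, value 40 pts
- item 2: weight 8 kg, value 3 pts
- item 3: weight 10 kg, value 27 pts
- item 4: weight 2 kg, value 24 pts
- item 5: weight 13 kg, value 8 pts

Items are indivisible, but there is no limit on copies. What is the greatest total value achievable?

Best value-per-unit is item 1 at 40/3; filling with it alone gives 6×40 = 240.
Optimal mix: 5×item 1 + 2×item 4 → weight 19, value 248.

248 pts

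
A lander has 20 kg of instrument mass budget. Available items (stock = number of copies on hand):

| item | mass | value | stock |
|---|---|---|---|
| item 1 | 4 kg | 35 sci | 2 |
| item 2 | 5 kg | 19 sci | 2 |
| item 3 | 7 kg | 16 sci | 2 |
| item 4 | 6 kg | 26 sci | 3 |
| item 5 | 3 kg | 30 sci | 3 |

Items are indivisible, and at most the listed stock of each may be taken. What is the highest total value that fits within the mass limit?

Best selections within mass 20 and stock limits:
- 2×item 1 + 3×item 5: mass 17, value 160
- 2×item 1 + 1×item 4 + 2×item 5: mass 20, value 156
- 1×item 1 + 1×item 4 + 3×item 5: mass 19, value 151
- 2×item 1 + 1×item 2 + 2×item 5: mass 19, value 149
Best: 160 sci.

160 sci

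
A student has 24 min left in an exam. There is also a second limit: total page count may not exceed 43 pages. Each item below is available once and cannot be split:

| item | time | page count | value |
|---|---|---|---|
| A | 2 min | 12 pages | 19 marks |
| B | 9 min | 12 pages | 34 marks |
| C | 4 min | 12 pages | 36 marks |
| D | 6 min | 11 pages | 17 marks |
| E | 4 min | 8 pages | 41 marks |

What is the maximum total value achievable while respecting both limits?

Feasible sets respecting both limits:
- B+C+D+E: time 23, page count 43, value 128
- A+C+D+E: time 16, page count 43, value 113
- B+C+E: time 17, page count 32, value 111
Best: 128 marks.

128 marks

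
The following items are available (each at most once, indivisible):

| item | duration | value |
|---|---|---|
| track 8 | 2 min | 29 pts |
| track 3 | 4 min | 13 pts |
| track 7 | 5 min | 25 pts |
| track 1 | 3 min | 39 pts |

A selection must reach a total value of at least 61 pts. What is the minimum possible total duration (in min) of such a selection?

5

Subsets with value ≥ 61, sorted by total duration:
- track 8+track 1: duration 5, value 68
- track 7+track 1: duration 8, value 64
- track 8+track 3+track 1: duration 9, value 81
Minimum duration: 5 min.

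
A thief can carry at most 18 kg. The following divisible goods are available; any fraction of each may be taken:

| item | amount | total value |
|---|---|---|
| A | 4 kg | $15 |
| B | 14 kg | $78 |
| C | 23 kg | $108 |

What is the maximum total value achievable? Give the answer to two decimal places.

Take in order of value per unit:
- B (78/14 per unit): all 14 → value 78, running total 78.00
- C (108/23 per unit): 4 of 23 → value 4×108/23 = 18.7826, running total 96.78
Total 96.78.

96.78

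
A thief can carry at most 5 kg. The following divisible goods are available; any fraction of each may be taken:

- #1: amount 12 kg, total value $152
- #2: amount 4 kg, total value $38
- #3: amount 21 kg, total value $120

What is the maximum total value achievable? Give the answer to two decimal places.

63.33

Take in order of value per unit:
- #1 (152/12 per unit): 5 of 12 → value 5×152/12 = 63.3333, running total 63.33
Total 63.33.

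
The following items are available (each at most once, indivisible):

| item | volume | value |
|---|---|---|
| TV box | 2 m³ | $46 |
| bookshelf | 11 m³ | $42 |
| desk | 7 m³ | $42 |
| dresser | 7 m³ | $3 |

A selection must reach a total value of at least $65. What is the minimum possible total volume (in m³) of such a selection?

Subsets with value ≥ 65, sorted by total volume:
- TV box+desk: volume 9, value 88
- TV box+bookshelf: volume 13, value 88
- TV box+desk+dresser: volume 16, value 91
Minimum volume: 9 m³.

9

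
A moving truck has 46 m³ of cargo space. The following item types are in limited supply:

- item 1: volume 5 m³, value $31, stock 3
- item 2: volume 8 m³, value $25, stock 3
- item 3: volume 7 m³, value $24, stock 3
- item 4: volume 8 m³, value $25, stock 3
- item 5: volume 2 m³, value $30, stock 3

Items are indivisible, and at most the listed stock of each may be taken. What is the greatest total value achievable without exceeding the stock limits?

Best selections within volume 46 and stock limits:
- 3×item 1 + 3×item 4 + 3×item 5: volume 45, value 258
- 3×item 1 + 1×item 2 + 2×item 4 + 3×item 5: volume 45, value 258
- 3×item 1 + 2×item 2 + 1×item 4 + 3×item 5: volume 45, value 258
- 3×item 1 + 3×item 2 + 3×item 5: volume 45, value 258
Best: $258.

$258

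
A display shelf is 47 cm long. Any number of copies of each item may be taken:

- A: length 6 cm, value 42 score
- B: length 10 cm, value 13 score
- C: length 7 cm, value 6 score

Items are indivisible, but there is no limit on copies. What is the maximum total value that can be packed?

Best value-per-unit is A at 42/6, and filling with it alone uses length 7×6=42. No mix of the others beats 7×42 = 294.

294 score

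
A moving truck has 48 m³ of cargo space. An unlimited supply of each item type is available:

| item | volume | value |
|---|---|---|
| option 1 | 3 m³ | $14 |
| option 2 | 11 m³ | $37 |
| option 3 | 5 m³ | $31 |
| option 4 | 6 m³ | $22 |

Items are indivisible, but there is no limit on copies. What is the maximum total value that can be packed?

$293

Best value-per-unit is option 3 at 31/5; filling with it alone gives 9×31 = 279.
Optimal mix: 1×option 1 + 9×option 3 → volume 48, value 293.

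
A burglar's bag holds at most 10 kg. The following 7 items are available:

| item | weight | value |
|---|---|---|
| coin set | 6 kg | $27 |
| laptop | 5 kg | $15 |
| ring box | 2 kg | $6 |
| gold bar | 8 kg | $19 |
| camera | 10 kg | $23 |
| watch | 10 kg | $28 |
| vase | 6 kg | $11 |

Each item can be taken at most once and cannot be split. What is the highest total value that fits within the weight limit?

$33

This is a 0/1 knapsack; check combinations near the capacity.
- coin set+ring box: weight 6+2=8, value 27+6=33
- watch: weight 10, value 28
- coin set: weight 6, value 27
Best: $33.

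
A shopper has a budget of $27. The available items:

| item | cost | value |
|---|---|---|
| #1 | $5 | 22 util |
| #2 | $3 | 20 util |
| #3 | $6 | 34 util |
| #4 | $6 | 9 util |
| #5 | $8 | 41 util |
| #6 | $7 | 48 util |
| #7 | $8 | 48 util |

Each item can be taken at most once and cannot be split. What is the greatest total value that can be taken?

Check high-value combinations within $27:
- #2+#5+#6+#7: cost 3+8+7+8=26, value 20+41+48+48=157
- #1+#3+#6+#7: cost 5+6+7+8=26, value 22+34+48+48=152
- #2+#3+#6+#7: cost 3+6+7+8=24, value 20+34+48+48=150
- #1+#3+#5+#6: cost 5+6+8+7=26, value 22+34+41+48=145
Best: 157 util.

157 util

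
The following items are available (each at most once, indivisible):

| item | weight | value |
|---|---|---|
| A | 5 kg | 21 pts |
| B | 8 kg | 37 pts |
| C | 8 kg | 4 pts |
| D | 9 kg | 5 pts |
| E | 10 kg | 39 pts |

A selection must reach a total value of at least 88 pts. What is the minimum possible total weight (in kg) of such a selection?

23

Subsets with value ≥ 88, sorted by total weight:
- A+B+E: weight 23, value 97
- A+B+C+E: weight 31, value 101
- A+B+D+E: weight 32, value 102
- A+B+C+D+E: weight 40, value 106
Minimum weight: 23 kg.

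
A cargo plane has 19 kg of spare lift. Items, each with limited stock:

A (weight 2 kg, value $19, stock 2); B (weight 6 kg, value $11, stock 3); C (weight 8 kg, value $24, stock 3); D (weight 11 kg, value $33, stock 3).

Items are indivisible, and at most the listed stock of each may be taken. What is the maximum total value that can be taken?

$73

Top feasible selections:
- 2×A + 1×B + 1×C: weight 18, value 73
- 2×A + 1×D: weight 15, value 71
Best: $73.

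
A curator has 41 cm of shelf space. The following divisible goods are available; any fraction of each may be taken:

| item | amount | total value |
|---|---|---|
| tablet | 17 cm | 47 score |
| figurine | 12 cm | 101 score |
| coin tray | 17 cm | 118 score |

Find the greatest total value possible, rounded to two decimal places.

252.18

Take in order of value per unit:
- figurine (101/12 per unit): all 12 → value 101, running total 101.00
- coin tray (118/17 per unit): all 17 → value 118, running total 219.00
- tablet (47/17 per unit): 12 of 17 → value 12×47/17 = 33.1765, running total 252.18
Total 252.18.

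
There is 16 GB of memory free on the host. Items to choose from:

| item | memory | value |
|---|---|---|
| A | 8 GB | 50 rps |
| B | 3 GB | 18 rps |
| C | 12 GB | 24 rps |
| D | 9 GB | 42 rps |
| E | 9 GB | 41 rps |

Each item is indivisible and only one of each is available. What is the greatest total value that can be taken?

Check high-value combinations within 16 GB:
- A+B: memory 8+3=11, value 50+18=68
- B+D: memory 3+9=12, value 18+42=60
- B+E: memory 3+9=12, value 18+41=59
- A: memory 8, value 50
- D: memory 9, value 42
Best: 68 rps.

68 rps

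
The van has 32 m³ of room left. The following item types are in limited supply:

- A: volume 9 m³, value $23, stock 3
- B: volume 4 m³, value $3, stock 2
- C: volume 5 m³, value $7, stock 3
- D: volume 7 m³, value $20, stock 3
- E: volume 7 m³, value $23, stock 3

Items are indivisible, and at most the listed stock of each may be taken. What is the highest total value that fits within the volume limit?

$92

Top feasible selections:
- 1×A + 3×E: volume 30, value 92
- 1×B + 1×D + 3×E: volume 32, value 92
Best: $92.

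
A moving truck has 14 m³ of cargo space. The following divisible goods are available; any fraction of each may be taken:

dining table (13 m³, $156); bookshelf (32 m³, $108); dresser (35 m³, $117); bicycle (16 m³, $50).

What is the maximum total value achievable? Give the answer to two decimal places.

Take in order of value per unit:
- dining table (156/13 per unit): all 13 → value 156, running total 156.00
- bookshelf (108/32 per unit): 1 of 32 → value 1×108/32 = 3.3750, running total 159.38
Total 159.38.

159.38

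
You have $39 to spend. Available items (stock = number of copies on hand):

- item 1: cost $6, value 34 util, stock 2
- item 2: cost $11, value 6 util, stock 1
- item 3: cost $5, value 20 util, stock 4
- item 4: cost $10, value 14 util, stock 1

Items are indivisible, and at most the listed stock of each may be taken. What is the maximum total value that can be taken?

148 util

Top feasible selections:
- 2×item 1 + 4×item 3: cost 32, value 148
- 2×item 1 + 3×item 3 + 1×item 4: cost 37, value 142
Best: 148 util.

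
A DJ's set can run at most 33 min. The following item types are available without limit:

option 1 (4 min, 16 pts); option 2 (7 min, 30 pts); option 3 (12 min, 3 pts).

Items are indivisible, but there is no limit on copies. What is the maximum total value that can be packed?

138 pts

Best value-per-unit is option 2 at 30/7; filling with it alone gives 4×30 = 120.
Optimal mix: 3×option 1 + 3×option 2 → duration 33, value 138.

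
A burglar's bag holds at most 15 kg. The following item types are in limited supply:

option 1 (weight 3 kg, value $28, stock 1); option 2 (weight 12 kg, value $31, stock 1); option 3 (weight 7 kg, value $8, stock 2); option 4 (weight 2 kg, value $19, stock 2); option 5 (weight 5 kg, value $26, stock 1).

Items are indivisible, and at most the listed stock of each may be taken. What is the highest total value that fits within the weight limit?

Top feasible selections:
- 1×option 1 + 2×option 4 + 1×option 5: weight 12, value 92
- 1×option 1 + 1×option 3 + 2×option 4: weight 14, value 74
- 1×option 1 + 1×option 4 + 1×option 5: weight 10, value 73
Best: $92.

$92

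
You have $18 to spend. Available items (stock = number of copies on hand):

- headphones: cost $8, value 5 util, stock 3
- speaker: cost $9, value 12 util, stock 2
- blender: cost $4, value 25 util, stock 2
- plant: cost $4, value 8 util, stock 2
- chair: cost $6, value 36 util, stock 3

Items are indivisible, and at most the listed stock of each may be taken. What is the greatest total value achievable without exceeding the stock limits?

108 util

Best selections within cost 18 and stock limits:
- 3×chair: cost 18, value 108
- 1×blender + 2×chair: cost 16, value 97
- 2×blender + 1×plant + 1×chair: cost 18, value 94
Best: 108 util.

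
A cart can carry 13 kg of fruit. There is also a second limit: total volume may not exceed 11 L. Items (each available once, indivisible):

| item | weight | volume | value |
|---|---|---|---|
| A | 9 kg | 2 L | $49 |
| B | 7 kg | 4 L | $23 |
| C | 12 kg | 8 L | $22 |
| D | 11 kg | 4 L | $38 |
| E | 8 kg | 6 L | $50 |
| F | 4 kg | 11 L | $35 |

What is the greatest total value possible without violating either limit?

$50

Feasible sets respecting both limits:
- E: weight 8, volume 6, value 50
- A: weight 9, volume 2, value 49
- D: weight 11, volume 4, value 38
Best: $50.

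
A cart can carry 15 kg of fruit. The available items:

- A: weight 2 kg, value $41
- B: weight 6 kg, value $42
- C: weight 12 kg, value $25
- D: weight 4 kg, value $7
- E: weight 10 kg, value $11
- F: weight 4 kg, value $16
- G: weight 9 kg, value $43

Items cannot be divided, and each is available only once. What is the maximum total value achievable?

$100

Check high-value combinations within 15 kg:
- A+F+G: weight 2+4+9=15, value 41+16+43=100
- A+B+F: weight 2+6+4=12, value 41+42+16=99
- A+D+G: weight 2+4+9=15, value 41+7+43=91
Best: $100.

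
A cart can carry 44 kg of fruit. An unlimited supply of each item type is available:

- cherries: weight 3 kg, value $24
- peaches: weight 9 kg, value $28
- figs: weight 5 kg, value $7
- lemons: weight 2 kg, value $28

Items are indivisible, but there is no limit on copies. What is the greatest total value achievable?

Best value-per-unit is lemons at 28/2, and filling with it alone uses weight 22×2=44. No mix of the others beats 22×28 = 616.

$616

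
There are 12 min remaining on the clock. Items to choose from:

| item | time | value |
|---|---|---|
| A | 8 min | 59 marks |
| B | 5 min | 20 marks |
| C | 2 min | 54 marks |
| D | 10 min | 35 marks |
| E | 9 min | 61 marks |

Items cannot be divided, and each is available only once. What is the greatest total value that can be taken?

Check high-value combinations within 12 min:
- C+E: time 2+9=11, value 54+61=115
- A+C: time 8+2=10, value 59+54=113
- C+D: time 2+10=12, value 54+35=89
- B+C: time 5+2=7, value 20+54=74
- E: time 9, value 61
Best: 115 marks.

115 marks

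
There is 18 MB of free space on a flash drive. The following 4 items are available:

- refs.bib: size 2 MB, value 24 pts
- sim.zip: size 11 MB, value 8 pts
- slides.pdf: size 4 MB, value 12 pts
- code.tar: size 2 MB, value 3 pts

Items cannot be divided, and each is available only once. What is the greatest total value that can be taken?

Check high-value combinations within 18 MB:
- refs.bib+sim.zip+slides.pdf: size 2+11+4=17, value 24+8+12=44
- refs.bib+slides.pdf+code.tar: size 2+4+2=8, value 24+12+3=39
- refs.bib+slides.pdf: size 2+4=6, value 24+12=36
Best: 44 pts.

44 pts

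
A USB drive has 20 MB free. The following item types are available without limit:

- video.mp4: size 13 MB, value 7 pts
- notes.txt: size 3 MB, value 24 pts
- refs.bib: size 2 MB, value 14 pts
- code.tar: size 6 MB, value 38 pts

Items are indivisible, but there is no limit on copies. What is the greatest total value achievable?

Best value-per-unit is notes.txt at 24/3; filling with it alone gives 6×24 = 144.
Optimal mix: 6×notes.txt + 1×refs.bib → size 20, value 158.

158 pts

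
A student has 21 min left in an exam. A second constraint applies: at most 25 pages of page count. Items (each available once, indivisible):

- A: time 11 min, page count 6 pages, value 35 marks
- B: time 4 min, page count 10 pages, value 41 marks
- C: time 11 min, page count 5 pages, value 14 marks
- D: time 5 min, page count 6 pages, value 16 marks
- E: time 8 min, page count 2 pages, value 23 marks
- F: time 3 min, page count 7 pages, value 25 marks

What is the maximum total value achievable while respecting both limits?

Feasible sets respecting both limits:
- B+D+E+F: time 20, page count 25, value 105
- A+B+F: time 18, page count 23, value 101
- A+B+D: time 20, page count 22, value 92
Best: 105 marks.

105 marks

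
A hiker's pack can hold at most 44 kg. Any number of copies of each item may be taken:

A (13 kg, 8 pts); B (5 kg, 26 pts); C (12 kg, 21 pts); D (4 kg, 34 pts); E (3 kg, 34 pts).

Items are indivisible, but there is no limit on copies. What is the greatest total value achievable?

Best value-per-unit is E at 34/3; filling with it alone gives 14×34 = 476.
Optimal mix: 2×D + 12×E → weight 44, value 476.

476 pts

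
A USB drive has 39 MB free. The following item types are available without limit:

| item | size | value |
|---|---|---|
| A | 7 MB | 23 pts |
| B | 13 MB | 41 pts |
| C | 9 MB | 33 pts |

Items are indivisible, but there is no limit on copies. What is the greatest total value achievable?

Best value-per-unit is C at 33/9; filling with it alone gives 4×33 = 132.
Optimal mix: 3×A + 2×C → size 39, value 135.

135 pts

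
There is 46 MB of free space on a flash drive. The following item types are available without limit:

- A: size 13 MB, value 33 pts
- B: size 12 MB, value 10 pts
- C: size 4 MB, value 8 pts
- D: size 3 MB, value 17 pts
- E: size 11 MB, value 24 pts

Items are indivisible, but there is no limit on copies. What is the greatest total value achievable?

Best value-per-unit is D at 17/3, and filling with it alone uses size 15×3=45. No mix of the others beats 15×17 = 255.

255 pts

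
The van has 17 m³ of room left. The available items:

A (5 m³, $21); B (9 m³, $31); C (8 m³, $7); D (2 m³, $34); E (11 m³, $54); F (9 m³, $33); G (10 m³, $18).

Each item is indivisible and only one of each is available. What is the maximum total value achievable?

$88

Check high-value combinations within 17 m³:
- D+E: volume 2+11=13, value 34+54=88
- A+D+F: volume 5+2+9=16, value 21+34+33=88
- A+B+D: volume 5+9+2=16, value 21+31+34=86
- A+E: volume 5+11=16, value 21+54=75
Best: $88.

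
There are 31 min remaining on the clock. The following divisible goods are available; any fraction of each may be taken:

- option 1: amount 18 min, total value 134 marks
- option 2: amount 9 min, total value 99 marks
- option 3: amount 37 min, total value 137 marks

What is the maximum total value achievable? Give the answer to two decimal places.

247.81

Take in order of value per unit:
- option 2 (99/9 per unit): all 9 → value 99, running total 99.00
- option 1 (134/18 per unit): all 18 → value 134, running total 233.00
- option 3 (137/37 per unit): 4 of 37 → value 4×137/37 = 14.8108, running total 247.81
Total 247.81.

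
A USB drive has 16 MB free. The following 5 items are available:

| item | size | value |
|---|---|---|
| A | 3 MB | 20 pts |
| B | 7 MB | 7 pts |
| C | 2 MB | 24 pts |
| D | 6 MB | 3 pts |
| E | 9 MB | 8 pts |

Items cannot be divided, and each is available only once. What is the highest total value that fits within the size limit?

52 pts

This is a 0/1 knapsack; check combinations near the capacity.
- A+C+E: size 3+2+9=14, value 20+24+8=52
- A+B+C: size 3+7+2=12, value 20+7+24=51
- A+C+D: size 3+2+6=11, value 20+24+3=47
Best: 52 pts.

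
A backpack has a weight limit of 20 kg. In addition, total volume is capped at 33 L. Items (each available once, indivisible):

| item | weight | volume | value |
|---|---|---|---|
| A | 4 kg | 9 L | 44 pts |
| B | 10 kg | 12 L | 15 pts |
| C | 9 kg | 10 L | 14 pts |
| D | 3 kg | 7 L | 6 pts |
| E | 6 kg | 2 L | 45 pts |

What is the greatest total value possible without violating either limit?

Feasible sets respecting both limits:
- A+B+E: weight 20, volume 23, value 104
- A+C+E: weight 19, volume 21, value 103
- A+D+E: weight 13, volume 18, value 95
- A+E: weight 10, volume 11, value 89
Best: 104 pts.

104 pts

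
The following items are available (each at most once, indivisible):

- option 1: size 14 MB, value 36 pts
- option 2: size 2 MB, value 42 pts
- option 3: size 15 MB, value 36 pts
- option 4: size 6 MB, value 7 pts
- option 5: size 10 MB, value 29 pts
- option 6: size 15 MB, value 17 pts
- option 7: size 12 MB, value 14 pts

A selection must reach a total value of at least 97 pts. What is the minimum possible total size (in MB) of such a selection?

Subsets with value ≥ 97, sorted by total size:
- option 1+option 2+option 5: size 26, value 107
- option 2+option 3+option 5: size 27, value 107
Minimum size: 26 MB.

26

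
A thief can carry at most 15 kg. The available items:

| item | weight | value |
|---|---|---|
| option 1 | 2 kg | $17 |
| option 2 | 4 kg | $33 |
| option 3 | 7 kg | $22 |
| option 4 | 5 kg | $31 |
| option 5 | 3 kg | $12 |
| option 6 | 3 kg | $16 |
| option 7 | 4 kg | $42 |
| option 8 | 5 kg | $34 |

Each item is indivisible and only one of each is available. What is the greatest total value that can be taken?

Check high-value combinations within 15 kg:
- option 1+option 2+option 7+option 8: weight 2+4+4+5=15, value 17+33+42+34=126
- option 1+option 2+option 4+option 7: weight 2+4+5+4=15, value 17+33+31+42=123
- option 2+option 7+option 8: weight 4+4+5=13, value 33+42+34=109
- option 1+option 6+option 7+option 8: weight 2+3+4+5=14, value 17+16+42+34=109
- option 1+option 2+option 6+option 7: weight 2+4+3+4=13, value 17+33+16+42=108
Best: $126.

$126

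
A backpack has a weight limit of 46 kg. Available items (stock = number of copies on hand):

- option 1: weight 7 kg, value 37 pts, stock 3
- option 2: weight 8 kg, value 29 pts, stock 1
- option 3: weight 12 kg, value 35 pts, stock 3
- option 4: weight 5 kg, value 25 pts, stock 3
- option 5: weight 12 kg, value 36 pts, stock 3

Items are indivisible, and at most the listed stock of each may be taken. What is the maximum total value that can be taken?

Best selections within weight 46 and stock limits:
- 3×option 1 + 1×option 2 + 3×option 4: weight 44, value 215
- 3×option 1 + 1×option 2 + 1×option 4 + 1×option 5: weight 46, value 201
- 3×option 1 + 1×option 2 + 1×option 3 + 1×option 4: weight 46, value 200
- 3×option 1 + 2×option 4 + 1×option 5: weight 43, value 197
Best: 215 pts.

215 pts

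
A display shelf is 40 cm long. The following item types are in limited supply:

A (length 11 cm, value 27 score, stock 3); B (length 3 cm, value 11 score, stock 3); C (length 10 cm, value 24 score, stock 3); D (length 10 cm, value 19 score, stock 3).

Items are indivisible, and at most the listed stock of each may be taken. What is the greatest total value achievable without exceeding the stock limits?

108 score

Best selections within length 40 and stock limits:
- 1×A + 3×B + 2×C: length 40, value 108
- 3×B + 3×C: length 39, value 105
Best: 108 score.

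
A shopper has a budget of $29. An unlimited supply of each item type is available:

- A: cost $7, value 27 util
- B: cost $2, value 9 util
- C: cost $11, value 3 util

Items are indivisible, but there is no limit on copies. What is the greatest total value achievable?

Best value-per-unit is B at 9/2; filling with it alone gives 14×9 = 126.
Optimal mix: 1×A + 11×B → cost 29, value 126.

126 util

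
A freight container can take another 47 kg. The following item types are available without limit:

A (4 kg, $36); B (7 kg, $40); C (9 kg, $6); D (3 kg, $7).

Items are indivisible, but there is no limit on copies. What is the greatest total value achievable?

Best value-per-unit is A at 36/4; filling with it alone gives 11×36 = 396.
Optimal mix: 11×A + 1×D → weight 47, value 403.

$403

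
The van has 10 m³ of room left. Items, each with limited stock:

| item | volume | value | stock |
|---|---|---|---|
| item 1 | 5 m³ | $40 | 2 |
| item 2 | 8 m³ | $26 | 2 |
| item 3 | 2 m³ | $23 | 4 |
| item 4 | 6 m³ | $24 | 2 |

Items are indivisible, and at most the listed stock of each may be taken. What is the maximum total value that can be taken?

$92

Best selections within volume 10 and stock limits:
- 4×item 3: volume 8, value 92
- 1×item 1 + 2×item 3: volume 9, value 86
Best: $92.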